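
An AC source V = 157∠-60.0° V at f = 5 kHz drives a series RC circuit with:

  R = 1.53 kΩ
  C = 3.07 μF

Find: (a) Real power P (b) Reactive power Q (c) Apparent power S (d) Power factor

Step 1 — Angular frequency: ω = 2π·f = 2π·5000 = 3.142e+04 rad/s.
Step 2 — Component impedances:
  R: Z = R = 1530 Ω
  C: Z = 1/(jωC) = -j/(ω·C) = 0 - j10.37 Ω
Step 3 — Series combination: Z_total = R + C = 1530 - j10.37 Ω = 1530∠-0.4° Ω.
Step 4 — Source phasor: V = 157∠-60.0° V = 78.5 - j136 V.
Step 5 — Current: I = V / Z = 0.05191 - j0.08851 A = 0.1026∠-59.6° A.
Step 6 — Complex power: S = V·I* = 16.11 - j0.1092 VA.
Step 7 — Real power: P = Re(S) = 16.11 W.
Step 8 — Reactive power: Q = Im(S) = -0.1092 VAR.
Step 9 — Apparent power: |S| = 16.11 VA.
Step 10 — Power factor: PF = P/|S| = 1 (leading).

(a) P = 16.11 W  (b) Q = -0.1092 VAR  (c) S = 16.11 VA  (d) PF = 1 (leading)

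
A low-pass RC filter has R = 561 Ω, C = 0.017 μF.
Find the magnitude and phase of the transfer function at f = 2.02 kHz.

Step 1 — Angular frequency: ω = 2π·2020 = 1.269e+04 rad/s.
Step 2 — Transfer function: H(jω) = 1/(1 + jωRC).
Step 3 — Denominator: 1 + jωRC = 1 + j·1.269e+04·561·1.7e-08 = 1 + j0.121.
Step 4 — H = 0.9856 - j0.1193.
Step 5 — Magnitude: |H| = 0.9928 (-0.1 dB); phase: φ = -6.9°.

|H| = 0.9928 (-0.1 dB), φ = -6.9°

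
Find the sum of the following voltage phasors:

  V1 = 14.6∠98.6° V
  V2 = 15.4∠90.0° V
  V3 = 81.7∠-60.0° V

Step 1 — Convert each phasor to rectangular form:
  V1 = 14.6·(cos(98.6°) + j·sin(98.6°)) = -2.183 + j14.44 V
  V2 = 15.4·(cos(90.0°) + j·sin(90.0°)) = 0 + j15.4 V
  V3 = 81.7·(cos(-60.0°) + j·sin(-60.0°)) = 40.85 - j70.75 V
Step 2 — Sum components: V_total = 38.67 - j40.92 V.
Step 3 — Convert to polar: |V_total| = 56.3 V, ∠V_total = -46.6°.

V_total = 56.3∠-46.6° V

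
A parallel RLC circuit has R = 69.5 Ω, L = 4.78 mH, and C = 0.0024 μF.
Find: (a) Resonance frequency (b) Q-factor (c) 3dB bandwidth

Step 1 — Resonance: ω₀ = 1/√(LC) = 1/√(0.00478·2.4e-09) = 2.952e+05 rad/s.
Step 2 — f₀ = ω₀/(2π) = 4.699e+04 Hz.
Step 3 — Parallel Q: Q = R/(ω₀L) = 69.5/(2.952e+05·0.00478) = 0.04925.
Step 4 — Bandwidth: Δω = ω₀/Q = 5.995e+06 rad/s; BW = Δω/(2π) = 9.542e+05 Hz.

(a) f₀ = 4.699e+04 Hz  (b) Q = 0.04925  (c) BW = 9.542e+05 Hz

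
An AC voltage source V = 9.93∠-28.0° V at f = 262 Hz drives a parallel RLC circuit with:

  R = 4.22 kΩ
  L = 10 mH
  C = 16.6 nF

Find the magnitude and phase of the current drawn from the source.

Step 1 — Angular frequency: ω = 2π·f = 2π·262 = 1646 rad/s.
Step 2 — Component impedances:
  R: Z = R = 4220 Ω
  L: Z = jωL = j·1646·0.01 = 0 + j16.46 Ω
  C: Z = 1/(jωC) = -j/(ω·C) = 0 - j3.659e+04 Ω
Step 3 — Parallel combination: 1/Z_total = 1/R + 1/L + 1/C; Z_total = 0.06427 + j16.47 Ω = 16.47∠89.8° Ω.
Step 4 — Source phasor: V = 9.93∠-28.0° V = 8.768 - j4.662 V.
Step 5 — Ohm's law: I = V / Z_total = (8.768 - j4.662) / (0.06427 + j16.47) = -0.281 - j0.5335 A.
Step 6 — Convert to polar: |I| = 0.6029 A, ∠I = -117.8°.

I = 0.6029∠-117.8° A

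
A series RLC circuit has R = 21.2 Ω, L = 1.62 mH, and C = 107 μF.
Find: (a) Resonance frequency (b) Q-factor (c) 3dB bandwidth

Step 1 — Resonance: ω₀ = 1/√(LC) = 1/√(0.00162·0.000107) = 2402 rad/s.
Step 2 — f₀ = ω₀/(2π) = 382.3 Hz.
Step 3 — Series Q: Q = ω₀L/R = 2402·0.00162/21.2 = 0.1835.
Step 4 — Bandwidth: Δω = ω₀/Q = 1.309e+04 rad/s; BW = Δω/(2π) = 2083 Hz.

(a) f₀ = 382.3 Hz  (b) Q = 0.1835  (c) BW = 2083 Hz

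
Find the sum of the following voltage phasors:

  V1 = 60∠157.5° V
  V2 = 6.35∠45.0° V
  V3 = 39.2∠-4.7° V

Step 1 — Convert each phasor to rectangular form:
  V1 = 60·(cos(157.5°) + j·sin(157.5°)) = -55.43 + j22.96 V
  V2 = 6.35·(cos(45.0°) + j·sin(45.0°)) = 4.49 + j4.49 V
  V3 = 39.2·(cos(-4.7°) + j·sin(-4.7°)) = 39.07 - j3.212 V
Step 2 — Sum components: V_total = -11.87 + j24.24 V.
Step 3 — Convert to polar: |V_total| = 26.99 V, ∠V_total = 116.1°.

V_total = 26.99∠116.1° V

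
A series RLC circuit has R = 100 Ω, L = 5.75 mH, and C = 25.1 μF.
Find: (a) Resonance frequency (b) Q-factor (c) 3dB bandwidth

Step 1 — Resonance condition Im(Z)=0 gives ω₀ = 1/√(LC).
Step 2 — ω₀ = 1/√(0.00575·2.51e-05) = 2632 rad/s.
Step 3 — f₀ = ω₀/(2π) = 418.9 Hz.
Step 4 — Series Q: Q = ω₀L/R = 2632·0.00575/100 = 0.1514.
Step 5 — 3dB bandwidth: Δω = ω₀/Q = 1.739e+04 rad/s; BW = Δω/(2π) = 2768 Hz.

(a) f₀ = 418.9 Hz  (b) Q = 0.1514  (c) BW = 2768 Hz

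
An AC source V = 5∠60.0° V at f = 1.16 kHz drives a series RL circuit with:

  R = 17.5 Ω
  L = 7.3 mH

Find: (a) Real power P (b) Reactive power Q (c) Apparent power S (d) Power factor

Step 1 — Angular frequency: ω = 2π·f = 2π·1160 = 7288 rad/s.
Step 2 — Component impedances:
  R: Z = R = 17.5 Ω
  L: Z = jωL = j·7288·0.0073 = 0 + j53.21 Ω
Step 3 — Series combination: Z_total = R + L = 17.5 + j53.21 Ω = 56.01∠71.8° Ω.
Step 4 — Source phasor: V = 5∠60.0° V = 2.5 + j4.33 V.
Step 5 — Current: I = V / Z = 0.08739 - j0.01825 A = 0.08927∠-11.8° A.
Step 6 — Complex power: S = V·I* = 0.1395 + j0.424 VA.
Step 7 — Real power: P = Re(S) = 0.1395 W.
Step 8 — Reactive power: Q = Im(S) = 0.424 VAR.
Step 9 — Apparent power: |S| = 0.4463 VA.
Step 10 — Power factor: PF = P/|S| = 0.3124 (lagging).

(a) P = 0.1395 W  (b) Q = 0.424 VAR  (c) S = 0.4463 VA  (d) PF = 0.3124 (lagging)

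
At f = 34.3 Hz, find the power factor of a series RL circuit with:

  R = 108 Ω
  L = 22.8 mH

Step 1 — Angular frequency: ω = 2π·f = 2π·34.3 = 215.5 rad/s.
Step 2 — Component impedances:
  R: Z = R = 108 Ω
  L: Z = jωL = j·215.5·0.0228 = 0 + j4.914 Ω
Step 3 — Series combination: Z_total = R + L = 108 + j4.914 Ω = 108.1∠2.6° Ω.
Step 4 — Power factor: PF = cos(φ) = Re(Z)/|Z| = 108/108.11 = 0.999.
Step 5 — Type: Im(Z) = 4.914 ⇒ lagging (phase φ = 2.6°).

PF = 0.999 (lagging, φ = 2.6°)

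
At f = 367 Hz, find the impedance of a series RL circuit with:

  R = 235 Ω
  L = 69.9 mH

Step 1 — Angular frequency: ω = 2π·f = 2π·367 = 2306 rad/s.
Step 2 — Component impedances:
  R: Z = R = 235 Ω
  L: Z = jωL = j·2306·0.0699 = 0 + j161.2 Ω
Step 3 — Series combination: Z_total = R + L = 235 + j161.2 Ω = 285∠34.4° Ω.

Z = 235 + j161.2 Ω = 285∠34.4° Ω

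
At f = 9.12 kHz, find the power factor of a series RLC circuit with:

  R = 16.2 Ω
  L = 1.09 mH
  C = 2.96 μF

Step 1 — Angular frequency: ω = 2π·f = 2π·9120 = 5.73e+04 rad/s.
Step 2 — Component impedances:
  R: Z = R = 16.2 Ω
  L: Z = jωL = j·5.73e+04·0.00109 = 0 + j62.46 Ω
  C: Z = 1/(jωC) = -j/(ω·C) = 0 - j5.896 Ω
Step 3 — Series combination: Z_total = R + L + C = 16.2 + j56.56 Ω = 58.84∠74.0° Ω.
Step 4 — Power factor: PF = cos(φ) = Re(Z)/|Z| = 16.2/58.84 = 0.2753.
Step 5 — Type: Im(Z) = 56.56 ⇒ lagging (phase φ = 74.0°).

PF = 0.2753 (lagging, φ = 74.0°)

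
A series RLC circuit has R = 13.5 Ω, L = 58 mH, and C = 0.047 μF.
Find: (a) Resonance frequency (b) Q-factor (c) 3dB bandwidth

Step 1 — Resonance: ω₀ = 1/√(LC) = 1/√(0.058·4.7e-08) = 1.915e+04 rad/s.
Step 2 — f₀ = ω₀/(2π) = 3048 Hz.
Step 3 — Series Q: Q = ω₀L/R = 1.915e+04·0.058/13.5 = 82.29.
Step 4 — Bandwidth: Δω = ω₀/Q = 232.8 rad/s; BW = Δω/(2π) = 37.04 Hz.

(a) f₀ = 3048 Hz  (b) Q = 82.29  (c) BW = 37.04 Hz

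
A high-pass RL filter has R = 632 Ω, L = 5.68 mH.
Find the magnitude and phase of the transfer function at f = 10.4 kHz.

Step 1 — Angular frequency: ω = 2π·1.04e+04 = 6.535e+04 rad/s.
Step 2 — Transfer function: H(jω) = jωL/(R + jωL).
Step 3 — Numerator jωL = j·371.2; denominator R + jωL = 632 + j371.2.
Step 4 — H = 0.2564 + j0.4367.
Step 5 — Magnitude: |H| = 0.5064 (-5.9 dB); phase: φ = 59.6°.

|H| = 0.5064 (-5.9 dB), φ = 59.6°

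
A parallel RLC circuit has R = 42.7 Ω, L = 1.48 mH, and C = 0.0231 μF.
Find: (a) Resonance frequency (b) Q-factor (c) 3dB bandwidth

Step 1 — Resonance: ω₀ = 1/√(LC) = 1/√(0.00148·2.31e-08) = 1.71e+05 rad/s.
Step 2 — f₀ = ω₀/(2π) = 2.722e+04 Hz.
Step 3 — Parallel Q: Q = R/(ω₀L) = 42.7/(1.71e+05·0.00148) = 0.1687.
Step 4 — Bandwidth: Δω = ω₀/Q = 1.014e+06 rad/s; BW = Δω/(2π) = 1.614e+05 Hz.

(a) f₀ = 2.722e+04 Hz  (b) Q = 0.1687  (c) BW = 1.614e+05 Hz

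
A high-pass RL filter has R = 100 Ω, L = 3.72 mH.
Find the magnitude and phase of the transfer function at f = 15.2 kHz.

Step 1 — Angular frequency: ω = 2π·1.52e+04 = 9.55e+04 rad/s.
Step 2 — Transfer function: H(jω) = jωL/(R + jωL).
Step 3 — Numerator jωL = j·355.3; denominator R + jωL = 100 + j355.3.
Step 4 — H = 0.9266 + j0.2608.
Step 5 — Magnitude: |H| = 0.9626 (-0.3 dB); phase: φ = 15.7°.

|H| = 0.9626 (-0.3 dB), φ = 15.7°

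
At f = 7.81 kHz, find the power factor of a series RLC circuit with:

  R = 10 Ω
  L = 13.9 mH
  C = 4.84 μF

Step 1 — Angular frequency: ω = 2π·f = 2π·7810 = 4.907e+04 rad/s.
Step 2 — Component impedances:
  R: Z = R = 10 Ω
  L: Z = jωL = j·4.907e+04·0.0139 = 0 + j682.1 Ω
  C: Z = 1/(jωC) = -j/(ω·C) = 0 - j4.21 Ω
Step 3 — Series combination: Z_total = R + L + C = 10 + j677.9 Ω = 678∠89.2° Ω.
Step 4 — Power factor: PF = cos(φ) = Re(Z)/|Z| = 10/678 = 0.01475.
Step 5 — Type: Im(Z) = 677.9 ⇒ lagging (phase φ = 89.2°).

PF = 0.01475 (lagging, φ = 89.2°)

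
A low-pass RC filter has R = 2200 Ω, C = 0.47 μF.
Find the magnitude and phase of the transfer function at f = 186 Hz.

Step 1 — Angular frequency: ω = 2π·186 = 1169 rad/s.
Step 2 — Transfer function: H(jω) = 1/(1 + jωRC).
Step 3 — Denominator: 1 + jωRC = 1 + j·1169·2200·4.7e-07 = 1 + j1.208.
Step 4 — H = 0.4065 - j0.4912.
Step 5 — Magnitude: |H| = 0.6375 (-3.9 dB); phase: φ = -50.4°.

|H| = 0.6375 (-3.9 dB), φ = -50.4°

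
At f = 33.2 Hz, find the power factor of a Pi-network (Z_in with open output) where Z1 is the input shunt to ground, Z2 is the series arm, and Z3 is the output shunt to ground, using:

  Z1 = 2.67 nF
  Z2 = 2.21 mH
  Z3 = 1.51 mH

Step 1 — Angular frequency: ω = 2π·f = 2π·33.2 = 208.6 rad/s.
Step 2 — Component impedances:
  Z1: Z = 1/(jωC) = -j/(ω·C) = 0 - j1.795e+06 Ω
  Z2: Z = jωL = j·208.6·0.00221 = 0 + j0.461 Ω
  Z3: Z = jωL = j·208.6·0.00151 = 0 + j0.315 Ω
Step 3 — With open output, the series arm Z2 and the output shunt Z3 appear in series to ground: Z2 + Z3 = 0 + j0.776 Ω.
Step 4 — Parallel with input shunt Z1: Z_in = Z1 || (Z2 + Z3) = 0 + j0.776 Ω = 0.776∠90.0° Ω.
Step 5 — Power factor: PF = cos(φ) = Re(Z)/|Z| = -0/0.776 = -0.
Step 6 — Type: Im(Z) = 0.776 ⇒ lagging (phase φ = 90.0°).

PF = -0 (lagging, φ = 90.0°)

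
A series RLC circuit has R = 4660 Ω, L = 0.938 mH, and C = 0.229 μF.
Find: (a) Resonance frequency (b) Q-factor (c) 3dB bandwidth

Step 1 — Resonance: ω₀ = 1/√(LC) = 1/√(0.000938·2.29e-07) = 6.823e+04 rad/s.
Step 2 — f₀ = ω₀/(2π) = 1.086e+04 Hz.
Step 3 — Series Q: Q = ω₀L/R = 6.823e+04·0.000938/4660 = 0.01373.
Step 4 — Bandwidth: Δω = ω₀/Q = 4.968e+06 rad/s; BW = Δω/(2π) = 7.907e+05 Hz.

(a) f₀ = 1.086e+04 Hz  (b) Q = 0.01373  (c) BW = 7.907e+05 Hz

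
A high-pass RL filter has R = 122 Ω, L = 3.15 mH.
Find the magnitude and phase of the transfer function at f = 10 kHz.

Step 1 — Angular frequency: ω = 2π·1e+04 = 6.283e+04 rad/s.
Step 2 — Transfer function: H(jω) = jωL/(R + jωL).
Step 3 — Numerator jωL = j·197.9; denominator R + jωL = 122 + j197.9.
Step 4 — H = 0.7247 + j0.4467.
Step 5 — Magnitude: |H| = 0.8513 (-1.4 dB); phase: φ = 31.7°.

|H| = 0.8513 (-1.4 dB), φ = 31.7°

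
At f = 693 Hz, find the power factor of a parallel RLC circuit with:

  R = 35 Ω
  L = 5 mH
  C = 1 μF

Step 1 — Angular frequency: ω = 2π·f = 2π·693 = 4354 rad/s.
Step 2 — Component impedances:
  R: Z = R = 35 Ω
  L: Z = jωL = j·4354·0.005 = 0 + j21.77 Ω
  C: Z = 1/(jωC) = -j/(ω·C) = 0 - j229.7 Ω
Step 3 — Parallel combination: 1/Z_total = 1/R + 1/L + 1/C; Z_total = 11.23 + j16.34 Ω = 19.82∠55.5° Ω.
Step 4 — Power factor: PF = cos(φ) = Re(Z)/|Z| = 11.226/19.822 = 0.5663.
Step 5 — Type: Im(Z) = 16.34 ⇒ lagging (phase φ = 55.5°).

PF = 0.5663 (lagging, φ = 55.5°)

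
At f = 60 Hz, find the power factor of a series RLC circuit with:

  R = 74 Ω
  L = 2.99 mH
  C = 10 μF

Step 1 — Angular frequency: ω = 2π·f = 2π·60 = 377 rad/s.
Step 2 — Component impedances:
  R: Z = R = 74 Ω
  L: Z = jωL = j·377·0.00299 = 0 + j1.127 Ω
  C: Z = 1/(jωC) = -j/(ω·C) = 0 - j265.3 Ω
Step 3 — Series combination: Z_total = R + L + C = 74 - j264.1 Ω = 274.3∠-74.3° Ω.
Step 4 — Power factor: PF = cos(φ) = Re(Z)/|Z| = 74/274.3 = 0.2698.
Step 5 — Type: Im(Z) = -264.1 ⇒ leading (phase φ = -74.3°).

PF = 0.2698 (leading, φ = -74.3°)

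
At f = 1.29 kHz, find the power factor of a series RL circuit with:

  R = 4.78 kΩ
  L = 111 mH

Step 1 — Angular frequency: ω = 2π·f = 2π·1290 = 8105 rad/s.
Step 2 — Component impedances:
  R: Z = R = 4780 Ω
  L: Z = jωL = j·8105·0.111 = 0 + j899.7 Ω
Step 3 — Series combination: Z_total = R + L = 4780 + j899.7 Ω = 4864∠10.7° Ω.
Step 4 — Power factor: PF = cos(φ) = Re(Z)/|Z| = 4780/4864 = 0.9827.
Step 5 — Type: Im(Z) = 899.7 ⇒ lagging (phase φ = 10.7°).

PF = 0.9827 (lagging, φ = 10.7°)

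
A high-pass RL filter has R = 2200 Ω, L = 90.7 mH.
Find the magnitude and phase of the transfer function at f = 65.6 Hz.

Step 1 — Angular frequency: ω = 2π·65.6 = 412.2 rad/s.
Step 2 — Transfer function: H(jω) = jωL/(R + jωL).
Step 3 — Numerator jωL = j·37.38; denominator R + jωL = 2200 + j37.38.
Step 4 — H = 0.0002887 + j0.01699.
Step 5 — Magnitude: |H| = 0.01699 (-35.4 dB); phase: φ = 89.0°.

|H| = 0.01699 (-35.4 dB), φ = 89.0°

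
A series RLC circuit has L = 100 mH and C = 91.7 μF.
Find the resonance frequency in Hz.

Step 1 — Resonance condition Im(Z)=0 gives ω₀ = 1/√(LC).
Step 2 — ω₀ = 1/√(0.1·9.17e-05) = 330.2 rad/s.
Step 3 — f₀ = ω₀/(2π) = 52.56 Hz.

f₀ = 52.56 Hz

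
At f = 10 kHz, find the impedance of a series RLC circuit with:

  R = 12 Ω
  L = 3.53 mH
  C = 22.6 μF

Step 1 — Angular frequency: ω = 2π·f = 2π·1e+04 = 6.283e+04 rad/s.
Step 2 — Component impedances:
  R: Z = R = 12 Ω
  L: Z = jωL = j·6.283e+04·0.00353 = 0 + j221.8 Ω
  C: Z = 1/(jωC) = -j/(ω·C) = 0 - j0.7042 Ω
Step 3 — Series combination: Z_total = R + L + C = 12 + j221.1 Ω = 221.4∠86.9° Ω.

Z = 12 + j221.1 Ω = 221.4∠86.9° Ω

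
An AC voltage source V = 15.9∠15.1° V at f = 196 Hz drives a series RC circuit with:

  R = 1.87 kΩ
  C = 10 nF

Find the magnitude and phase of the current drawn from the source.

Step 1 — Angular frequency: ω = 2π·f = 2π·196 = 1232 rad/s.
Step 2 — Component impedances:
  R: Z = R = 1870 Ω
  C: Z = 1/(jωC) = -j/(ω·C) = 0 - j8.12e+04 Ω
Step 3 — Series combination: Z_total = R + C = 1870 - j8.12e+04 Ω = 8.122e+04∠-88.7° Ω.
Step 4 — Source phasor: V = 15.9∠15.1° V = 15.35 + j4.142 V.
Step 5 — Ohm's law: I = V / Z_total = (15.35 + j4.142) / (1870 - j8.12e+04) = -4.663e-05 + j0.0001901 A.
Step 6 — Convert to polar: |I| = 0.0001958 A, ∠I = 103.8°.

I = 0.0001958∠103.8° A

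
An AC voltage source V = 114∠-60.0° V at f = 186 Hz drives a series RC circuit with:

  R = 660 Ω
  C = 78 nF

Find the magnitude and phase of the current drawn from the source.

Step 1 — Angular frequency: ω = 2π·f = 2π·186 = 1169 rad/s.
Step 2 — Component impedances:
  R: Z = R = 660 Ω
  C: Z = 1/(jωC) = -j/(ω·C) = 0 - j1.097e+04 Ω
Step 3 — Series combination: Z_total = R + C = 660 - j1.097e+04 Ω = 1.099e+04∠-86.6° Ω.
Step 4 — Source phasor: V = 114∠-60.0° V = 57 - j98.73 V.
Step 5 — Ohm's law: I = V / Z_total = (57 - j98.73) / (660 - j1.097e+04) = 0.009279 + j0.004638 A.
Step 6 — Convert to polar: |I| = 0.01037 A, ∠I = 26.6°.

I = 0.01037∠26.6° A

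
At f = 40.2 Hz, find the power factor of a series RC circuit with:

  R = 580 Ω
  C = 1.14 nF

Step 1 — Angular frequency: ω = 2π·f = 2π·40.2 = 252.6 rad/s.
Step 2 — Component impedances:
  R: Z = R = 580 Ω
  C: Z = 1/(jωC) = -j/(ω·C) = 0 - j3.473e+06 Ω
Step 3 — Series combination: Z_total = R + C = 580 - j3.473e+06 Ω = 3.473e+06∠-90.0° Ω.
Step 4 — Power factor: PF = cos(φ) = Re(Z)/|Z| = 580/3.473e+06 = 0.000167.
Step 5 — Type: Im(Z) = -3.473e+06 ⇒ leading (phase φ = -90.0°).

PF = 0.000167 (leading, φ = -90.0°)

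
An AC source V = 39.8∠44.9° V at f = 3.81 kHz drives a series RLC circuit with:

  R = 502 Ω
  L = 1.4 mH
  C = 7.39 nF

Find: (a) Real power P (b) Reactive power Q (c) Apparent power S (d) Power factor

Step 1 — Angular frequency: ω = 2π·f = 2π·3810 = 2.394e+04 rad/s.
Step 2 — Component impedances:
  R: Z = R = 502 Ω
  L: Z = jωL = j·2.394e+04·0.0014 = 0 + j33.51 Ω
  C: Z = 1/(jωC) = -j/(ω·C) = 0 - j5653 Ω
Step 3 — Series combination: Z_total = R + L + C = 502 - j5619 Ω = 5641∠-84.9° Ω.
Step 4 — Source phasor: V = 39.8∠44.9° V = 28.19 + j28.09 V.
Step 5 — Current: I = V / Z = -0.004515 + j0.005421 A = 0.007055∠129.8° A.
Step 6 — Complex power: S = V·I* = 0.02499 - j0.2797 VA.
Step 7 — Real power: P = Re(S) = 0.02499 W.
Step 8 — Reactive power: Q = Im(S) = -0.2797 VAR.
Step 9 — Apparent power: |S| = 0.2808 VA.
Step 10 — Power factor: PF = P/|S| = 0.08898 (leading).

(a) P = 0.02499 W  (b) Q = -0.2797 VAR  (c) S = 0.2808 VA  (d) PF = 0.08898 (leading)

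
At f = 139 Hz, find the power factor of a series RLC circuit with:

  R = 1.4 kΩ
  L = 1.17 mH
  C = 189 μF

Step 1 — Angular frequency: ω = 2π·f = 2π·139 = 873.4 rad/s.
Step 2 — Component impedances:
  R: Z = R = 1400 Ω
  L: Z = jωL = j·873.4·0.00117 = 0 + j1.022 Ω
  C: Z = 1/(jωC) = -j/(ω·C) = 0 - j6.058 Ω
Step 3 — Series combination: Z_total = R + L + C = 1400 - j5.036 Ω = 1400∠-0.2° Ω.
Step 4 — Power factor: PF = cos(φ) = Re(Z)/|Z| = 1400/1400 = 1.
Step 5 — Type: Im(Z) = -5.036 ⇒ leading (phase φ = -0.2°).

PF = 1 (leading, φ = -0.2°)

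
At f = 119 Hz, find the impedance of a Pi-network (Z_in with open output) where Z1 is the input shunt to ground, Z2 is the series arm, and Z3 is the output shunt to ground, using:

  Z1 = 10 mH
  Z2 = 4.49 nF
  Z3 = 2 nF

Step 1 — Angular frequency: ω = 2π·f = 2π·119 = 747.7 rad/s.
Step 2 — Component impedances:
  Z1: Z = jωL = j·747.7·0.01 = 0 + j7.477 Ω
  Z2: Z = 1/(jωC) = -j/(ω·C) = 0 - j2.979e+05 Ω
  Z3: Z = 1/(jωC) = -j/(ω·C) = 0 - j6.687e+05 Ω
Step 3 — With open output, the series arm Z2 and the output shunt Z3 appear in series to ground: Z2 + Z3 = 0 - j9.666e+05 Ω.
Step 4 — Parallel with input shunt Z1: Z_in = Z1 || (Z2 + Z3) = 0 + j7.477 Ω = 7.477∠90.0° Ω.

Z = 0 + j7.477 Ω = 7.477∠90.0° Ω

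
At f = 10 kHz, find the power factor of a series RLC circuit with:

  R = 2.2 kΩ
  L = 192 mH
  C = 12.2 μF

Step 1 — Angular frequency: ω = 2π·f = 2π·1e+04 = 6.283e+04 rad/s.
Step 2 — Component impedances:
  R: Z = R = 2200 Ω
  L: Z = jωL = j·6.283e+04·0.192 = 0 + j1.206e+04 Ω
  C: Z = 1/(jωC) = -j/(ω·C) = 0 - j1.305 Ω
Step 3 — Series combination: Z_total = R + L + C = 2200 + j1.206e+04 Ω = 1.226e+04∠79.7° Ω.
Step 4 — Power factor: PF = cos(φ) = Re(Z)/|Z| = 2200/1.226e+04 = 0.1794.
Step 5 — Type: Im(Z) = 1.206e+04 ⇒ lagging (phase φ = 79.7°).

PF = 0.1794 (lagging, φ = 79.7°)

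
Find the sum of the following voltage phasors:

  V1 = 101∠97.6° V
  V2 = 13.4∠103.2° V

Step 1 — Convert each phasor to rectangular form:
  V1 = 101·(cos(97.6°) + j·sin(97.6°)) = -13.36 + j100.1 V
  V2 = 13.4·(cos(103.2°) + j·sin(103.2°)) = -3.06 + j13.05 V
Step 2 — Sum components: V_total = -16.42 + j113.2 V.
Step 3 — Convert to polar: |V_total| = 114.3 V, ∠V_total = 98.3°.

V_total = 114.3∠98.3° V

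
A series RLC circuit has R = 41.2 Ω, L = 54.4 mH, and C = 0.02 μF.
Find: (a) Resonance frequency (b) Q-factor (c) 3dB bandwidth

Step 1 — Resonance condition Im(Z)=0 gives ω₀ = 1/√(LC).
Step 2 — ω₀ = 1/√(0.0544·2e-08) = 3.032e+04 rad/s.
Step 3 — f₀ = ω₀/(2π) = 4825 Hz.
Step 4 — Series Q: Q = ω₀L/R = 3.032e+04·0.0544/41.2 = 40.03.
Step 5 — 3dB bandwidth: Δω = ω₀/Q = 757.4 rad/s; BW = Δω/(2π) = 120.5 Hz.

(a) f₀ = 4825 Hz  (b) Q = 40.03  (c) BW = 120.5 Hz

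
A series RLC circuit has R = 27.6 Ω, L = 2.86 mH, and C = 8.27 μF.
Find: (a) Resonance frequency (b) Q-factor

Step 1 — Resonance condition Im(Z)=0 gives ω₀ = 1/√(LC).
Step 2 — ω₀ = 1/√(0.00286·8.27e-06) = 6502 rad/s.
Step 3 — f₀ = ω₀/(2π) = 1035 Hz.
Step 4 — Series Q: Q = ω₀L/R = 6502·0.00286/27.6 = 0.6738.

(a) f₀ = 1035 Hz  (b) Q = 0.6738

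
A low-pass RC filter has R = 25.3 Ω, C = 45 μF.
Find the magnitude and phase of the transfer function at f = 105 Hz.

Step 1 — Angular frequency: ω = 2π·105 = 659.7 rad/s.
Step 2 — Transfer function: H(jω) = 1/(1 + jωRC).
Step 3 — Denominator: 1 + jωRC = 1 + j·659.7·25.3·4.5e-05 = 1 + j0.7511.
Step 4 — H = 0.6393 - j0.4802.
Step 5 — Magnitude: |H| = 0.7996 (-1.9 dB); phase: φ = -36.9°.

|H| = 0.7996 (-1.9 dB), φ = -36.9°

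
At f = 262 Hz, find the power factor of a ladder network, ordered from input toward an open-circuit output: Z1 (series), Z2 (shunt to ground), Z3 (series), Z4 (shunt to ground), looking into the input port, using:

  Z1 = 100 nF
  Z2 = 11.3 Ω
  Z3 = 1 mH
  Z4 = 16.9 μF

Step 1 — Angular frequency: ω = 2π·f = 2π·262 = 1646 rad/s.
Step 2 — Component impedances:
  Z1: Z = 1/(jωC) = -j/(ω·C) = 0 - j6075 Ω
  Z2: Z = R = 11.3 Ω
  Z3: Z = jωL = j·1646·0.001 = 0 + j1.646 Ω
  Z4: Z = 1/(jωC) = -j/(ω·C) = 0 - j35.94 Ω
Step 3 — Ladder network (open output): work backward from the far end, alternating series and parallel combinations. Z_in = 10.19 - j6078 Ω = 6078∠-89.9° Ω.
Step 4 — Power factor: PF = cos(φ) = Re(Z)/|Z| = 10.19/6078 = 0.001677.
Step 5 — Type: Im(Z) = -6078 ⇒ leading (phase φ = -89.9°).

PF = 0.001677 (leading, φ = -89.9°)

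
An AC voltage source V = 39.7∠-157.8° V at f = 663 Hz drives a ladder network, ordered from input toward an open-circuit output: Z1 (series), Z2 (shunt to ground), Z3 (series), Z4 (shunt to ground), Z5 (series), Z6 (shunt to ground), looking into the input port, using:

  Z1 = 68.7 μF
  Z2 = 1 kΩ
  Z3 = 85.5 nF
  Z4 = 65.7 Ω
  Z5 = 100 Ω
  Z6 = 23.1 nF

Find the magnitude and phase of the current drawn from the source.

Step 1 — Angular frequency: ω = 2π·f = 2π·663 = 4166 rad/s.
Step 2 — Component impedances:
  Z1: Z = 1/(jωC) = -j/(ω·C) = 0 - j3.494 Ω
  Z2: Z = R = 1000 Ω
  Z3: Z = 1/(jωC) = -j/(ω·C) = 0 - j2808 Ω
  Z4: Z = R = 65.7 Ω
  Z5: Z = R = 100 Ω
  Z6: Z = 1/(jωC) = -j/(ω·C) = 0 - j1.039e+04 Ω
Step 3 — Ladder network (open output): work backward from the far end, alternating series and parallel combinations. Z_in = 881.9 - j314.8 Ω = 936.4∠-19.6° Ω.
Step 4 — Source phasor: V = 39.7∠-157.8° V = -36.76 - j15 V.
Step 5 — Ohm's law: I = V / Z_total = (-36.76 - j15) / (881.9 - j314.8) = -0.03159 - j0.02828 A.
Step 6 — Convert to polar: |I| = 0.0424 A, ∠I = -138.2°.

I = 0.0424∠-138.2° A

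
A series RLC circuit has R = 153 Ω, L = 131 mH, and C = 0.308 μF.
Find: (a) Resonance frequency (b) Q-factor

Step 1 — Resonance condition Im(Z)=0 gives ω₀ = 1/√(LC).
Step 2 — ω₀ = 1/√(0.131·3.08e-07) = 4978 rad/s.
Step 3 — f₀ = ω₀/(2π) = 792.3 Hz.
Step 4 — Series Q: Q = ω₀L/R = 4978·0.131/153 = 4.263.

(a) f₀ = 792.3 Hz  (b) Q = 4.263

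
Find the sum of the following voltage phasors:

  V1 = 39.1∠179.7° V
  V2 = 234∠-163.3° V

Step 1 — Convert each phasor to rectangular form:
  V1 = 39.1·(cos(179.7°) + j·sin(179.7°)) = -39.1 + j0.2047 V
  V2 = 234·(cos(-163.3°) + j·sin(-163.3°)) = -224.1 - j67.24 V
Step 2 — Sum components: V_total = -263.2 - j67.04 V.
Step 3 — Convert to polar: |V_total| = 271.6 V, ∠V_total = -165.7°.

V_total = 271.6∠-165.7° V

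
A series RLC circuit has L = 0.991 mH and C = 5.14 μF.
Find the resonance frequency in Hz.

Step 1 — Resonance condition Im(Z)=0 gives ω₀ = 1/√(LC).
Step 2 — ω₀ = 1/√(0.000991·5.14e-06) = 1.401e+04 rad/s.
Step 3 — f₀ = ω₀/(2π) = 2230 Hz.

f₀ = 2230 Hz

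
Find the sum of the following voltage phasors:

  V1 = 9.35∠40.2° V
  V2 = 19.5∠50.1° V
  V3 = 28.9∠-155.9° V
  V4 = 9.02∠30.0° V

Step 1 — Convert each phasor to rectangular form:
  V1 = 9.35·(cos(40.2°) + j·sin(40.2°)) = 7.141 + j6.035 V
  V2 = 19.5·(cos(50.1°) + j·sin(50.1°)) = 12.51 + j14.96 V
  V3 = 28.9·(cos(-155.9°) + j·sin(-155.9°)) = -26.38 - j11.8 V
  V4 = 9.02·(cos(30.0°) + j·sin(30.0°)) = 7.812 + j4.51 V
Step 2 — Sum components: V_total = 1.08 + j13.7 V.
Step 3 — Convert to polar: |V_total| = 13.75 V, ∠V_total = 85.5°.

V_total = 13.75∠85.5° V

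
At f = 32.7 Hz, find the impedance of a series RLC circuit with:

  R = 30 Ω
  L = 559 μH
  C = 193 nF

Step 1 — Angular frequency: ω = 2π·f = 2π·32.7 = 205.5 rad/s.
Step 2 — Component impedances:
  R: Z = R = 30 Ω
  L: Z = jωL = j·205.5·0.000559 = 0 + j0.1149 Ω
  C: Z = 1/(jωC) = -j/(ω·C) = 0 - j2.522e+04 Ω
Step 3 — Series combination: Z_total = R + L + C = 30 - j2.522e+04 Ω = 2.522e+04∠-89.9° Ω.

Z = 30 - j2.522e+04 Ω = 2.522e+04∠-89.9° Ω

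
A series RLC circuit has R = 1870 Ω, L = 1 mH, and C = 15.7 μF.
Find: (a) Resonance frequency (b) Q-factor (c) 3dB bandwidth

Step 1 — Resonance: ω₀ = 1/√(LC) = 1/√(0.001·1.57e-05) = 7981 rad/s.
Step 2 — f₀ = ω₀/(2π) = 1270 Hz.
Step 3 — Series Q: Q = ω₀L/R = 7981·0.001/1870 = 0.004268.
Step 4 — Bandwidth: Δω = ω₀/Q = 1.87e+06 rad/s; BW = Δω/(2π) = 2.976e+05 Hz.

(a) f₀ = 1270 Hz  (b) Q = 0.004268  (c) BW = 2.976e+05 Hz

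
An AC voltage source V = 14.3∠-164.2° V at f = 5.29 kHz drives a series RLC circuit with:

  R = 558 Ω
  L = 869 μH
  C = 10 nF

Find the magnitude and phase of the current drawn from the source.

Step 1 — Angular frequency: ω = 2π·f = 2π·5290 = 3.324e+04 rad/s.
Step 2 — Component impedances:
  R: Z = R = 558 Ω
  L: Z = jωL = j·3.324e+04·0.000869 = 0 + j28.88 Ω
  C: Z = 1/(jωC) = -j/(ω·C) = 0 - j3009 Ω
Step 3 — Series combination: Z_total = R + L + C = 558 - j2980 Ω = 3032∠-79.4° Ω.
Step 4 — Source phasor: V = 14.3∠-164.2° V = -13.76 - j3.894 V.
Step 5 — Ohm's law: I = V / Z_total = (-13.76 - j3.894) / (558 - j2980) = 0.000427 - j0.004698 A.
Step 6 — Convert to polar: |I| = 0.004717 A, ∠I = -84.8°.

I = 0.004717∠-84.8° A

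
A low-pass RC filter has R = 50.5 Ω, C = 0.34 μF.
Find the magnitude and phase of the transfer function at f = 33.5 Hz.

Step 1 — Angular frequency: ω = 2π·33.5 = 210.5 rad/s.
Step 2 — Transfer function: H(jω) = 1/(1 + jωRC).
Step 3 — Denominator: 1 + jωRC = 1 + j·210.5·50.5·3.4e-07 = 1 + j0.003614.
Step 4 — H = 1 - j0.003614.
Step 5 — Magnitude: |H| = 1 (-0.0 dB); phase: φ = -0.2°.

|H| = 1 (-0.0 dB), φ = -0.2°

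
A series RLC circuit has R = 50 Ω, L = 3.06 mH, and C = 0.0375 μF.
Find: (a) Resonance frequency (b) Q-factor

Step 1 — Resonance condition Im(Z)=0 gives ω₀ = 1/√(LC).
Step 2 — ω₀ = 1/√(0.00306·3.75e-08) = 9.335e+04 rad/s.
Step 3 — f₀ = ω₀/(2π) = 1.486e+04 Hz.
Step 4 — Series Q: Q = ω₀L/R = 9.335e+04·0.00306/50 = 5.713.

(a) f₀ = 1.486e+04 Hz  (b) Q = 5.713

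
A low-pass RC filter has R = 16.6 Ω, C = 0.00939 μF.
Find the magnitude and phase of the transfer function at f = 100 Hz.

Step 1 — Angular frequency: ω = 2π·100 = 628.3 rad/s.
Step 2 — Transfer function: H(jω) = 1/(1 + jωRC).
Step 3 — Denominator: 1 + jωRC = 1 + j·628.3·16.6·9.39e-09 = 1 + j9.794e-05.
Step 4 — H = 1 - j9.794e-05.
Step 5 — Magnitude: |H| = 1 (-0.0 dB); phase: φ = -0.0°.

|H| = 1 (-0.0 dB), φ = -0.0°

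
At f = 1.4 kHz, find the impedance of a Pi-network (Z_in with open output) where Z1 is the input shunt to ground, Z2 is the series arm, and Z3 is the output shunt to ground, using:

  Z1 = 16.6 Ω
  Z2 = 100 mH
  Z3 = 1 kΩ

Step 1 — Angular frequency: ω = 2π·f = 2π·1400 = 8796 rad/s.
Step 2 — Component impedances:
  Z1: Z = R = 16.6 Ω
  Z2: Z = jωL = j·8796·0.1 = 0 + j879.6 Ω
  Z3: Z = R = 1000 Ω
Step 3 — With open output, the series arm Z2 and the output shunt Z3 appear in series to ground: Z2 + Z3 = 1000 + j879.6 Ω.
Step 4 — Parallel with input shunt Z1: Z_in = Z1 || (Z2 + Z3) = 16.44 + j0.1341 Ω = 16.45∠0.5° Ω.

Z = 16.44 + j0.1341 Ω = 16.45∠0.5° Ω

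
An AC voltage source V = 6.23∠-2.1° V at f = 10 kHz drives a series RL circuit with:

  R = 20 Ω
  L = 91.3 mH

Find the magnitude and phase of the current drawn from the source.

Step 1 — Angular frequency: ω = 2π·f = 2π·1e+04 = 6.283e+04 rad/s.
Step 2 — Component impedances:
  R: Z = R = 20 Ω
  L: Z = jωL = j·6.283e+04·0.0913 = 0 + j5737 Ω
Step 3 — Series combination: Z_total = R + L = 20 + j5737 Ω = 5737∠89.8° Ω.
Step 4 — Source phasor: V = 6.23∠-2.1° V = 6.226 - j0.2283 V.
Step 5 — Ohm's law: I = V / Z_total = (6.226 - j0.2283) / (20 + j5737) = -3.601e-05 - j0.001085 A.
Step 6 — Convert to polar: |I| = 0.001086 A, ∠I = -91.9°.

I = 0.001086∠-91.9° A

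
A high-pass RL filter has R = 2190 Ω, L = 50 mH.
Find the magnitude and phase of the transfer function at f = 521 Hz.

Step 1 — Angular frequency: ω = 2π·521 = 3274 rad/s.
Step 2 — Transfer function: H(jω) = jωL/(R + jωL).
Step 3 — Numerator jωL = j·163.7; denominator R + jωL = 2190 + j163.7.
Step 4 — H = 0.005555 + j0.07432.
Step 5 — Magnitude: |H| = 0.07453 (-22.6 dB); phase: φ = 85.7°.

|H| = 0.07453 (-22.6 dB), φ = 85.7°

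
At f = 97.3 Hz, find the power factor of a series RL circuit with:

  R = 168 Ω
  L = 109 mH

Step 1 — Angular frequency: ω = 2π·f = 2π·97.3 = 611.4 rad/s.
Step 2 — Component impedances:
  R: Z = R = 168 Ω
  L: Z = jωL = j·611.4·0.109 = 0 + j66.64 Ω
Step 3 — Series combination: Z_total = R + L = 168 + j66.64 Ω = 180.7∠21.6° Ω.
Step 4 — Power factor: PF = cos(φ) = Re(Z)/|Z| = 168/180.733 = 0.9295.
Step 5 — Type: Im(Z) = 66.64 ⇒ lagging (phase φ = 21.6°).

PF = 0.9295 (lagging, φ = 21.6°)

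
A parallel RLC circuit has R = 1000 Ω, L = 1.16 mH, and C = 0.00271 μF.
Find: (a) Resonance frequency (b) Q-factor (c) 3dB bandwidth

Step 1 — Resonance: ω₀ = 1/√(LC) = 1/√(0.00116·2.71e-09) = 5.64e+05 rad/s.
Step 2 — f₀ = ω₀/(2π) = 8.976e+04 Hz.
Step 3 — Parallel Q: Q = R/(ω₀L) = 1000/(5.64e+05·0.00116) = 1.528.
Step 4 — Bandwidth: Δω = ω₀/Q = 3.69e+05 rad/s; BW = Δω/(2π) = 5.873e+04 Hz.

(a) f₀ = 8.976e+04 Hz  (b) Q = 1.528  (c) BW = 5.873e+04 Hz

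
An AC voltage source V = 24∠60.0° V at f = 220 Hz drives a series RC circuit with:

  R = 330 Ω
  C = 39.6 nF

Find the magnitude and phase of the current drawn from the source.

Step 1 — Angular frequency: ω = 2π·f = 2π·220 = 1382 rad/s.
Step 2 — Component impedances:
  R: Z = R = 330 Ω
  C: Z = 1/(jωC) = -j/(ω·C) = 0 - j1.827e+04 Ω
Step 3 — Series combination: Z_total = R + C = 330 - j1.827e+04 Ω = 1.827e+04∠-89.0° Ω.
Step 4 — Source phasor: V = 24∠60.0° V = 12 + j20.78 V.
Step 5 — Ohm's law: I = V / Z_total = (12 + j20.78) / (330 - j1.827e+04) = -0.001125 + j0.0006772 A.
Step 6 — Convert to polar: |I| = 0.001314 A, ∠I = 149.0°.

I = 0.001314∠149.0° A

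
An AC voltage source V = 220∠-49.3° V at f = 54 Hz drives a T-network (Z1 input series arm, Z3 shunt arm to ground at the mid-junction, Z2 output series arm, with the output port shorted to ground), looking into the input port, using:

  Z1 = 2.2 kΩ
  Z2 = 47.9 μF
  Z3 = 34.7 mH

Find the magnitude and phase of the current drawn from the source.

Step 1 — Angular frequency: ω = 2π·f = 2π·54 = 339.3 rad/s.
Step 2 — Component impedances:
  Z1: Z = R = 2200 Ω
  Z2: Z = 1/(jωC) = -j/(ω·C) = 0 - j61.53 Ω
  Z3: Z = jωL = j·339.3·0.0347 = 0 + j11.77 Ω
Step 3 — With the output port shorted to ground, the output series arm Z2 runs from the junction to ground; the shunt arm Z3 also runs from the junction to ground. They appear in parallel: Z3 || Z2 = 0 + j14.56 Ω.
Step 4 — Series with input arm Z1: Z_in = Z1 + (Z3 || Z2) = 2200 + j14.56 Ω = 2200∠0.4° Ω.
Step 5 — Source phasor: V = 220∠-49.3° V = 143.5 - j166.8 V.
Step 6 — Ohm's law: I = V / Z_total = (143.5 - j166.8) / (2200 + j14.56) = 0.06471 - j0.07624 A.
Step 7 — Convert to polar: |I| = 0.1 A, ∠I = -49.7°.

I = 0.1∠-49.7° A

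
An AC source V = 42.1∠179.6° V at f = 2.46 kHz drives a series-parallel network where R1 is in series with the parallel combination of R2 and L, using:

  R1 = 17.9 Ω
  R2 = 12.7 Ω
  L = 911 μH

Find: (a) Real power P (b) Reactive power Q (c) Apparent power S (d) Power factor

Step 1 — Angular frequency: ω = 2π·f = 2π·2460 = 1.546e+04 rad/s.
Step 2 — Component impedances:
  R1: Z = R = 17.9 Ω
  R2: Z = R = 12.7 Ω
  L: Z = jωL = j·1.546e+04·0.000911 = 0 + j14.08 Ω
Step 3 — Parallel branch: R2 || L = 1/(1/R2 + 1/L) = 7.003 + j6.316 Ω.
Step 4 — Series with R1: Z_total = R1 + (R2 || L) = 24.9 + j6.316 Ω = 25.69∠14.2° Ω.
Step 5 — Source phasor: V = 42.1∠179.6° V = -42.1 + j0.2939 V.
Step 6 — Current: I = V / Z = -1.586 + j0.4139 A = 1.639∠165.4° A.
Step 7 — Complex power: S = V·I* = 66.87 + j16.96 VA.
Step 8 — Real power: P = Re(S) = 66.87 W.
Step 9 — Reactive power: Q = Im(S) = 16.96 VAR.
Step 10 — Apparent power: |S| = 68.99 VA.
Step 11 — Power factor: PF = P/|S| = 0.9693 (lagging).

(a) P = 66.87 W  (b) Q = 16.96 VAR  (c) S = 68.99 VA  (d) PF = 0.9693 (lagging)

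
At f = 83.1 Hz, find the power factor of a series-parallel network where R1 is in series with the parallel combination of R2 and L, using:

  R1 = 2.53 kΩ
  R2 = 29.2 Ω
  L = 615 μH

Step 1 — Angular frequency: ω = 2π·f = 2π·83.1 = 522.1 rad/s.
Step 2 — Component impedances:
  R1: Z = R = 2530 Ω
  R2: Z = R = 29.2 Ω
  L: Z = jωL = j·522.1·0.000615 = 0 + j0.3211 Ω
Step 3 — Parallel branch: R2 || L = 1/(1/R2 + 1/L) = 0.003531 + j0.3211 Ω.
Step 4 — Series with R1: Z_total = R1 + (R2 || L) = 2530 + j0.3211 Ω = 2530∠0.0° Ω.
Step 5 — Power factor: PF = cos(φ) = Re(Z)/|Z| = 2530/2530 = 1.
Step 6 — Type: Im(Z) = 0.3211 ⇒ lagging (phase φ = 0.0°).

PF = 1 (lagging, φ = 0.0°)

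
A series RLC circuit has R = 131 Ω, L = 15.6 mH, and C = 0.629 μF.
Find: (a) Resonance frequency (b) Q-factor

Step 1 — Resonance condition Im(Z)=0 gives ω₀ = 1/√(LC).
Step 2 — ω₀ = 1/√(0.0156·6.29e-07) = 1.01e+04 rad/s.
Step 3 — f₀ = ω₀/(2π) = 1607 Hz.
Step 4 — Series Q: Q = ω₀L/R = 1.01e+04·0.0156/131 = 1.202.

(a) f₀ = 1607 Hz  (b) Q = 1.202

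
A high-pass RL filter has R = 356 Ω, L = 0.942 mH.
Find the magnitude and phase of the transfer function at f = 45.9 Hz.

Step 1 — Angular frequency: ω = 2π·45.9 = 288.4 rad/s.
Step 2 — Transfer function: H(jω) = jωL/(R + jωL).
Step 3 — Numerator jωL = j·0.2717; denominator R + jωL = 356 + j0.2717.
Step 4 — H = 5.824e-07 + j0.0007631.
Step 5 — Magnitude: |H| = 0.0007631 (-62.3 dB); phase: φ = 90.0°.

|H| = 0.0007631 (-62.3 dB), φ = 90.0°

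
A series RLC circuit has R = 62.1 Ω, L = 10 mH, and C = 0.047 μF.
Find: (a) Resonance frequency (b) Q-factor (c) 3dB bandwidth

Step 1 — Resonance: ω₀ = 1/√(LC) = 1/√(0.01·4.7e-08) = 4.613e+04 rad/s.
Step 2 — f₀ = ω₀/(2π) = 7341 Hz.
Step 3 — Series Q: Q = ω₀L/R = 4.613e+04·0.01/62.1 = 7.428.
Step 4 — Bandwidth: Δω = ω₀/Q = 6210 rad/s; BW = Δω/(2π) = 988.4 Hz.

(a) f₀ = 7341 Hz  (b) Q = 7.428  (c) BW = 988.4 Hz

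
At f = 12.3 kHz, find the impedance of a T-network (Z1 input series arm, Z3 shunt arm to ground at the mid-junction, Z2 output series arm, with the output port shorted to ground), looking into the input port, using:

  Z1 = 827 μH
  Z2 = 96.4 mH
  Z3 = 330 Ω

Step 1 — Angular frequency: ω = 2π·f = 2π·1.23e+04 = 7.728e+04 rad/s.
Step 2 — Component impedances:
  Z1: Z = jωL = j·7.728e+04·0.000827 = 0 + j63.91 Ω
  Z2: Z = jωL = j·7.728e+04·0.0964 = 0 + j7450 Ω
  Z3: Z = R = 330 Ω
Step 3 — With the output port shorted to ground, the output series arm Z2 runs from the junction to ground; the shunt arm Z3 also runs from the junction to ground. They appear in parallel: Z3 || Z2 = 329.4 + j14.59 Ω.
Step 4 — Series with input arm Z1: Z_in = Z1 + (Z3 || Z2) = 329.4 + j78.5 Ω = 338.6∠13.4° Ω.

Z = 329.4 + j78.5 Ω = 338.6∠13.4° Ω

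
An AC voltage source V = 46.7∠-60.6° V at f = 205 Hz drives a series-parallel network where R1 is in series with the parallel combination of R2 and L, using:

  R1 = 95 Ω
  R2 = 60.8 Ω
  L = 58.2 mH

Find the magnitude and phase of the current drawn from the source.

Step 1 — Angular frequency: ω = 2π·f = 2π·205 = 1288 rad/s.
Step 2 — Component impedances:
  R1: Z = R = 95 Ω
  R2: Z = R = 60.8 Ω
  L: Z = jωL = j·1288·0.0582 = 0 + j74.96 Ω
Step 3 — Parallel branch: R2 || L = 1/(1/R2 + 1/L) = 36.68 + j29.75 Ω.
Step 4 — Series with R1: Z_total = R1 + (R2 || L) = 131.7 + j29.75 Ω = 135∠12.7° Ω.
Step 5 — Source phasor: V = 46.7∠-60.6° V = 22.93 - j40.69 V.
Step 6 — Ohm's law: I = V / Z_total = (22.93 - j40.69) / (131.7 + j29.75) = 0.09924 - j0.3314 A.
Step 7 — Convert to polar: |I| = 0.3459 A, ∠I = -73.3°.

I = 0.3459∠-73.3° A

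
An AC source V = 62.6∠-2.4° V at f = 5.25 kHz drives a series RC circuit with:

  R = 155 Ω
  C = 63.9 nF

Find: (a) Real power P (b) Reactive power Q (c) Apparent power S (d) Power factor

Step 1 — Angular frequency: ω = 2π·f = 2π·5250 = 3.299e+04 rad/s.
Step 2 — Component impedances:
  R: Z = R = 155 Ω
  C: Z = 1/(jωC) = -j/(ω·C) = 0 - j474.4 Ω
Step 3 — Series combination: Z_total = R + C = 155 - j474.4 Ω = 499.1∠-71.9° Ω.
Step 4 — Source phasor: V = 62.6∠-2.4° V = 62.55 - j2.621 V.
Step 5 — Current: I = V / Z = 0.04391 + j0.1175 A = 0.1254∠69.5° A.
Step 6 — Complex power: S = V·I* = 2.438 - j7.463 VA.
Step 7 — Real power: P = Re(S) = 2.438 W.
Step 8 — Reactive power: Q = Im(S) = -7.463 VAR.
Step 9 — Apparent power: |S| = 7.852 VA.
Step 10 — Power factor: PF = P/|S| = 0.3106 (leading).

(a) P = 2.438 W  (b) Q = -7.463 VAR  (c) S = 7.852 VA  (d) PF = 0.3106 (leading)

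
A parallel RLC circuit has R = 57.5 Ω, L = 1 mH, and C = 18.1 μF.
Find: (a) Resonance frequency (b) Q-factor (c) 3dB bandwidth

Step 1 — Resonance: ω₀ = 1/√(LC) = 1/√(0.001·1.81e-05) = 7433 rad/s.
Step 2 — f₀ = ω₀/(2π) = 1183 Hz.
Step 3 — Parallel Q: Q = R/(ω₀L) = 57.5/(7433·0.001) = 7.736.
Step 4 — Bandwidth: Δω = ω₀/Q = 960.8 rad/s; BW = Δω/(2π) = 152.9 Hz.

(a) f₀ = 1183 Hz  (b) Q = 7.736  (c) BW = 152.9 Hz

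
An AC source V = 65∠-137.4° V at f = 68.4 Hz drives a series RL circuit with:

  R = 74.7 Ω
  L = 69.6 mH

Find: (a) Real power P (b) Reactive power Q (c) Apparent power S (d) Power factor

Step 1 — Angular frequency: ω = 2π·f = 2π·68.4 = 429.8 rad/s.
Step 2 — Component impedances:
  R: Z = R = 74.7 Ω
  L: Z = jωL = j·429.8·0.0696 = 0 + j29.91 Ω
Step 3 — Series combination: Z_total = R + L = 74.7 + j29.91 Ω = 80.47∠21.8° Ω.
Step 4 — Source phasor: V = 65∠-137.4° V = -47.85 - j44 V.
Step 5 — Current: I = V / Z = -0.7553 - j0.2866 A = 0.8078∠-159.2° A.
Step 6 — Complex power: S = V·I* = 48.74 + j19.52 VA.
Step 7 — Real power: P = Re(S) = 48.74 W.
Step 8 — Reactive power: Q = Im(S) = 19.52 VAR.
Step 9 — Apparent power: |S| = 52.51 VA.
Step 10 — Power factor: PF = P/|S| = 0.9283 (lagging).

(a) P = 48.74 W  (b) Q = 19.52 VAR  (c) S = 52.51 VA  (d) PF = 0.9283 (lagging)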